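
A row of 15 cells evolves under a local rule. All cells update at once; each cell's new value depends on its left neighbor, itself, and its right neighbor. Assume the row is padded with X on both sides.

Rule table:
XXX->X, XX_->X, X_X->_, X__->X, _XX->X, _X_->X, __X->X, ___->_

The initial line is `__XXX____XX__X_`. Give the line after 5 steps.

XXXXXX__XXXXXX_
XXXXXXXXXXXXXX_
XXXXXXXXXXXXXX_  (fixed point — unchanged through step 5)

XXXXXXXXXXXXXX_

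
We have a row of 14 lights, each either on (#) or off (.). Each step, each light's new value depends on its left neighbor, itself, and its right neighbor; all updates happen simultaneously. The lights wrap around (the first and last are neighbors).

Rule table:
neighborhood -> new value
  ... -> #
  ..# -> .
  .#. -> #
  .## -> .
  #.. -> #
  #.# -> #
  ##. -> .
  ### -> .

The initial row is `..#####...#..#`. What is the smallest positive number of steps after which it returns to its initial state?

28

#......##.##.#
.#####...#..#.
......##.##.##
#####...#..#..
.....##.##.##.
####...#..#..#
....##.##.##..
###...#..#..##
...##.##.##...
##...#..#..###
..##.##.##....
#...#..#..####
.##.##.##.....
...#..#..#####
##.##.##......
..#..#..#####.
#.##.##......#
.#..#..#####..
.##.##......##
#..#..#####...
##.##......##.
..#..#####...#
#.##......##.#
.#..#####...#.
.##......##.##
#..#####...#..
##......##.##.
..#####...#..#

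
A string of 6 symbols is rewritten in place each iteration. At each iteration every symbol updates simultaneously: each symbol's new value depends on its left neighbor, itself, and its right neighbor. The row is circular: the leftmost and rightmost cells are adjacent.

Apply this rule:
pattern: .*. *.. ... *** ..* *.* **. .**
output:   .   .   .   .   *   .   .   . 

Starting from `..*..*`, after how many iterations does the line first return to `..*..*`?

3

.*..*.
*..*..
..*..*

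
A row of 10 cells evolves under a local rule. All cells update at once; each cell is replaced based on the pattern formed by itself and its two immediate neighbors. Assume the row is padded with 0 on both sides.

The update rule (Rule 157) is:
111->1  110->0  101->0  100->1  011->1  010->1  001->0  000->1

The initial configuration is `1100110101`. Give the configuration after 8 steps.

1010110101

1010100101
1010110101
1010100101  (repeats step 1; period 2)
step 8: 1010110101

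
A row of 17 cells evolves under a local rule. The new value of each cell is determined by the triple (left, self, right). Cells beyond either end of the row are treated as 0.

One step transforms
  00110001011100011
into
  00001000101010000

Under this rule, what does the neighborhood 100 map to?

At position 4 the neighborhood is 100; the next row has 1 there.

1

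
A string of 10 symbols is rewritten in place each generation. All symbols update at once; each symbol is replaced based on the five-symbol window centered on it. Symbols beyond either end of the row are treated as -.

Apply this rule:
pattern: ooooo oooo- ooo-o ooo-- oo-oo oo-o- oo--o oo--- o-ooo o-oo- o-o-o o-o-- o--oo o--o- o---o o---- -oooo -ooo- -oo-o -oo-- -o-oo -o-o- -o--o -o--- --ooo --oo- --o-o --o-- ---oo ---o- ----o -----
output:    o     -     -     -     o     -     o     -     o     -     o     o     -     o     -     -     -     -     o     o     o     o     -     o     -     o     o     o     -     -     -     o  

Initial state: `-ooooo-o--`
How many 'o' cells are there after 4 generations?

---o---oo-
o--oo--oo-
o--ooo-oo-
o-----o-o-
count of o: 3

3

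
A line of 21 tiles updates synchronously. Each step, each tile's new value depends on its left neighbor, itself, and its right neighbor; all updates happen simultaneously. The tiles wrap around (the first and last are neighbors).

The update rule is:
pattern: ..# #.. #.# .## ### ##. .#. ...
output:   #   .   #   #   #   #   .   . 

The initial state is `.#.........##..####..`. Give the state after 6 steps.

#.........###.#####..
.........##########.#
........############.
.......#############.
......##############.
.....###############.

.....###############.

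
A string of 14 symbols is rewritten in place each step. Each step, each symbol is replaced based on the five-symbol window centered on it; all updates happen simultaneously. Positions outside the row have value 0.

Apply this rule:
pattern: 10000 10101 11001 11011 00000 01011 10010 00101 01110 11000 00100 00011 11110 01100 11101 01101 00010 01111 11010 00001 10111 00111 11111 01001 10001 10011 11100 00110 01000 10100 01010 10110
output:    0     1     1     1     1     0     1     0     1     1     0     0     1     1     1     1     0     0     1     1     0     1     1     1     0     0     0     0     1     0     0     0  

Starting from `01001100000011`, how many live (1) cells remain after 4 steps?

7

00100110111001
10010011010110
01101001110011
00110101101001
count of 1: 7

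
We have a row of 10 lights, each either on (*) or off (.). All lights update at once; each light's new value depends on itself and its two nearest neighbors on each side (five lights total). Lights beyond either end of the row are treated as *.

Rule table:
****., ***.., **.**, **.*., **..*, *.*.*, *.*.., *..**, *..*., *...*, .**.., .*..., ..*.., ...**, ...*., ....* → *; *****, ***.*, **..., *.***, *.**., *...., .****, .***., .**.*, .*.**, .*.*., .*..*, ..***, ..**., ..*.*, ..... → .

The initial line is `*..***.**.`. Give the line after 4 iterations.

*******..*

iteration 1: ***...*..*
iteration 2: .**.***.*.
iteration 3: *..*...**.
iteration 4: *******..*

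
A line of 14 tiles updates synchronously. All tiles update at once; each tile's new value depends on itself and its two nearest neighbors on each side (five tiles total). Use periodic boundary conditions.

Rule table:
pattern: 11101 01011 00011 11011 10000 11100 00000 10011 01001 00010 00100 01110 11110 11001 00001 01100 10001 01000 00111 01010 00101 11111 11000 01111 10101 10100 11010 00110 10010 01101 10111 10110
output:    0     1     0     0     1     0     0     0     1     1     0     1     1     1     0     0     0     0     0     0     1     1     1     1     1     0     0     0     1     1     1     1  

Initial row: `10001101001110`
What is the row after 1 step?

00000100100100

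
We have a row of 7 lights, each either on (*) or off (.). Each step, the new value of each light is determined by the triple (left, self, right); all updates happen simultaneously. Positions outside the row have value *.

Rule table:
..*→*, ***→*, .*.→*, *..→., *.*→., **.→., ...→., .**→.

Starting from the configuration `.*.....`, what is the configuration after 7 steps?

.*....*
.*...*.
.*..**.
.*.*...
.*.*..*
.*.*.*.
.*.*.*.

.*.*.*.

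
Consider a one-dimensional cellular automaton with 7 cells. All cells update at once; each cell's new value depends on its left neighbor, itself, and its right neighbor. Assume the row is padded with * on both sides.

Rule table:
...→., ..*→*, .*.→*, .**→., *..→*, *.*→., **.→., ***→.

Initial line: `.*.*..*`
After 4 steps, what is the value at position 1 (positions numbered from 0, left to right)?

.

step 1: .*.***.
step 2: .*.....
step 3: .**...*
step 4: ...*.*.
position 1 holds .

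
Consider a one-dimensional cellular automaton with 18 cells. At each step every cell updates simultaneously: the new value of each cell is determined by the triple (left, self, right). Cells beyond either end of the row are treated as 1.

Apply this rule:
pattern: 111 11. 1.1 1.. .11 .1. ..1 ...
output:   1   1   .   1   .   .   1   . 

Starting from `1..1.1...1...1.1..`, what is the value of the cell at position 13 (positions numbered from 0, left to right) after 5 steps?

.

111...1.1.1.1...11
1111.1.......1.1.1
1111..1.....1.....
111111.1...1.1...1
111111..1.1...1.1.
position 13 holds .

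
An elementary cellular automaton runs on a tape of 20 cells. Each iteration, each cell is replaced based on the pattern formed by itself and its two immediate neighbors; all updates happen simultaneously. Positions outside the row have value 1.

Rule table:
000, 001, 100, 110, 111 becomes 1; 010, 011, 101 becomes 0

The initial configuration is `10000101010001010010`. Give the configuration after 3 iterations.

11111111110011110011

11111000001110001100
11111111110111110111
11111111110011110011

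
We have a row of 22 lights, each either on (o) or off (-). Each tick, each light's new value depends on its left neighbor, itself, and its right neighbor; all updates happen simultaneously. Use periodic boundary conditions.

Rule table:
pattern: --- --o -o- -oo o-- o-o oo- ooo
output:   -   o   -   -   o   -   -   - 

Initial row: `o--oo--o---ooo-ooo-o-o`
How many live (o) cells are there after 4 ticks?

tick 1: -oo--oo-o-o-----------
tick 2: o--oo------o----------
tick 3: -oo--o----o-o--------o
tick 4: ---oo-o--o---o------o-
count of o: 6

6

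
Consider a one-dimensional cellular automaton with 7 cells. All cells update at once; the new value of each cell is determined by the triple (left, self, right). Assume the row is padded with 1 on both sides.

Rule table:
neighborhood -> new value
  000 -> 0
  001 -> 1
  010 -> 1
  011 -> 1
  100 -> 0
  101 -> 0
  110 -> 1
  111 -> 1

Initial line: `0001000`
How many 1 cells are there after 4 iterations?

0011001
0111011
0111011  (fixed point — unchanged through iteration 4)
count of 1: 5

5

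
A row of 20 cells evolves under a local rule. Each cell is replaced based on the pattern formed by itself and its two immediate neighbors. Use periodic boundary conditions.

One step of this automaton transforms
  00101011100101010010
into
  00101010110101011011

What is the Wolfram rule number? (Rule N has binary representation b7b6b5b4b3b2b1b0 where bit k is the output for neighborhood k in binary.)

position 7: 111 → 0  (bit 7 = 0)
position 8: 110 → 1  (bit 6 = 1)
position 3: 101 → 0  (bit 5 = 0)
position 9: 100 → 1  (bit 4 = 1)
position 6: 011 → 1  (bit 3 = 1)
position 2: 010 → 1  (bit 2 = 1)
position 1: 001 → 0  (bit 1 = 0)
position 0: 000 → 0  (bit 0 = 0)
bits b7..b0 = 01011100 = 92

92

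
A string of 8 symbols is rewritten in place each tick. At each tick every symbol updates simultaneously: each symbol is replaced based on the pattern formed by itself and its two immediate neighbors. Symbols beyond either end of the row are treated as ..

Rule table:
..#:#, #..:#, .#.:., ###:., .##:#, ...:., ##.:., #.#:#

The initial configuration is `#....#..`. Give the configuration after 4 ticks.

##.#.#.#

.#..#.#.
#.##.#.#
.##.#.#.
##.#.#.#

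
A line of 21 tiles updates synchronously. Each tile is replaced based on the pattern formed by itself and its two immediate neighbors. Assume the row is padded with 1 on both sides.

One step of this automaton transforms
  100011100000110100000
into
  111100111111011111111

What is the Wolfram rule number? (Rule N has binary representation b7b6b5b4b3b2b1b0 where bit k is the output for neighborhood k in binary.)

position 5: 111 → 0  (bit 7 = 0)
position 0: 110 → 1  (bit 6 = 1)
position 14: 101 → 1  (bit 5 = 1)
position 1: 100 → 1  (bit 4 = 1)
position 4: 011 → 0  (bit 3 = 0)
position 15: 010 → 1  (bit 2 = 1)
position 3: 001 → 1  (bit 1 = 1)
position 2: 000 → 1  (bit 0 = 1)
bits b7..b0 = 01110111 = 119

119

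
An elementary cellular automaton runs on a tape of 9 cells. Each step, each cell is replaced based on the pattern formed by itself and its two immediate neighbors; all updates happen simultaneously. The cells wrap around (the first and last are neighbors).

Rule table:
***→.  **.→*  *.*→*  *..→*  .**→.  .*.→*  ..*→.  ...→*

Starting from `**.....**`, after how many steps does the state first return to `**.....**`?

step 1: .*****...
step 2: .....****
step 3: ****....*
step 4: ...****..
step 5: **....***
step 6: .****....
step 7: ....*****
step 8: ***.....*
step 9: ..*****..
step 10: *.....***
step 11: *****....
step 12: ....****.
step 13: ***....**
step 14: ..****...
step 15: *....****
step 16: ****.....
step 17: ...*****.
step 18: **.....**

18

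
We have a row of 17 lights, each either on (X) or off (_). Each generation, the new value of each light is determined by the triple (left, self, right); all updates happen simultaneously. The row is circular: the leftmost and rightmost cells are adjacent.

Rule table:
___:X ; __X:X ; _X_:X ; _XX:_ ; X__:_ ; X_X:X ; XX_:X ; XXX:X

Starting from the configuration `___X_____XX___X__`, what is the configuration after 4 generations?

generation 1: XXXX_XXXX_X_XXX_X
generation 2: XXXXX_XXXXXX_XXX_
generation 3: _XXXXX_XXXXXX_XXX
generation 4: X_XXXXX_XXXXXX_XX

X_XXXXX_XXXXXX_XX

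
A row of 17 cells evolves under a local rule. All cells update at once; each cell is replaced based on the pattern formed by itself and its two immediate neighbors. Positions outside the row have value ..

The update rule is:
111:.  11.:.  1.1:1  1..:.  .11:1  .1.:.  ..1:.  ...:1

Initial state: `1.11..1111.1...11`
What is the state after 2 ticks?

tick 1: .11...1...1..1.1.
tick 2: .1..1...1.....1..

.1..1...1.....1..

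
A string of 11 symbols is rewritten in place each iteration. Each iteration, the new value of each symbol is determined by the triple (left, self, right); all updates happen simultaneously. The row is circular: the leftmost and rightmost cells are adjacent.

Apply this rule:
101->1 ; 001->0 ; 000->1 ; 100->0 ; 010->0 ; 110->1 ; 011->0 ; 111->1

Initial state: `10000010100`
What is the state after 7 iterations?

11001011111

00111001000
10011000011
10001011001
10100101000
01000010010
00011000000
11001011111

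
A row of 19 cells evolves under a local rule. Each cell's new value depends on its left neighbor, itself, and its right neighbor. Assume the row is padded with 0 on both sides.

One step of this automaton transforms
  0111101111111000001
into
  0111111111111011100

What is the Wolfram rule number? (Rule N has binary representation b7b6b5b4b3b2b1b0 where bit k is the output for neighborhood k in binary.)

position 2: 111 → 1  (bit 7 = 1)
position 4: 110 → 1  (bit 6 = 1)
position 5: 101 → 1  (bit 5 = 1)
position 13: 100 → 0  (bit 4 = 0)
position 1: 011 → 1  (bit 3 = 1)
position 18: 010 → 0  (bit 2 = 0)
position 0: 001 → 0  (bit 1 = 0)
position 14: 000 → 1  (bit 0 = 1)
bits b7..b0 = 11101001 = 233

233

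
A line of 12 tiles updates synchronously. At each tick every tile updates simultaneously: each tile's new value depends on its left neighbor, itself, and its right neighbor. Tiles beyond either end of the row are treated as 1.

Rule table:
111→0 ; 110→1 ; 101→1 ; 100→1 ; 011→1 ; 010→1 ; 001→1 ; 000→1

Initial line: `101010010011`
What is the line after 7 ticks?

111111111110
000000000011
111111111110  (repeats tick 1; period 2)
tick 7: 111111111110

111111111110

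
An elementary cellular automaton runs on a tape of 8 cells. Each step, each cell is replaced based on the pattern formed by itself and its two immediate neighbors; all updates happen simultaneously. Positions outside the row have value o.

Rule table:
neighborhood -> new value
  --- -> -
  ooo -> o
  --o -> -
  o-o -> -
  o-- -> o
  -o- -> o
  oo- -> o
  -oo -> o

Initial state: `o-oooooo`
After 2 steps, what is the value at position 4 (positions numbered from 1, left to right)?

o

step 1: o-oooooo  (fixed point — unchanged through step 2)
position 4 holds o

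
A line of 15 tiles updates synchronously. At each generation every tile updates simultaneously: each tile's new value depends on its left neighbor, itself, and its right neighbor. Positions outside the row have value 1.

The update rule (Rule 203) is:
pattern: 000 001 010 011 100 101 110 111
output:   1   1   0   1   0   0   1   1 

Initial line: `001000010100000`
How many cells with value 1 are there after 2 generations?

generation 1: 010011100001111
generation 2: 000111101111111
count of 1: 11

11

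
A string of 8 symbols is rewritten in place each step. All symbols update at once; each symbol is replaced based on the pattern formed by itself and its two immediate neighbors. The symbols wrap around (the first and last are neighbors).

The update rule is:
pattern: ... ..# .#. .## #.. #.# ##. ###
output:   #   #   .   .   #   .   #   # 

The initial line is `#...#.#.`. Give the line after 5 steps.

###..###

step 1: .###....
step 2: #.######
step 3: #..#####
step 4: ###.####
step 5: ###..###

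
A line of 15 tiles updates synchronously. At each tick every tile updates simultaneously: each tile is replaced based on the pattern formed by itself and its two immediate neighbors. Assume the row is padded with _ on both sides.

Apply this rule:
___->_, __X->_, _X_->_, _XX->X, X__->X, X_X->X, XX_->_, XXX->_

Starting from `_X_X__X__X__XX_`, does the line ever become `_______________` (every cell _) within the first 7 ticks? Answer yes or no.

no

__X_X__X__X_X_X
___X_X__X__X_X_
____X_X__X__X_X
_____X_X__X__X_
______X_X__X__X
_______X_X__X__
________X_X__X_
tick 7 is ________X_X__X_, still not uniform _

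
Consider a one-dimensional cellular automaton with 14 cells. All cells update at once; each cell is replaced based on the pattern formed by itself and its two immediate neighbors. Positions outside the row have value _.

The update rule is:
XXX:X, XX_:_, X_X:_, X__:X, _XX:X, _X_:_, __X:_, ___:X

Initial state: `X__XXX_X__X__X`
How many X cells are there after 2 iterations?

iteration 1: _X_XX___X__X__
iteration 2: ___X_XX__X__XX
count of X: 6

6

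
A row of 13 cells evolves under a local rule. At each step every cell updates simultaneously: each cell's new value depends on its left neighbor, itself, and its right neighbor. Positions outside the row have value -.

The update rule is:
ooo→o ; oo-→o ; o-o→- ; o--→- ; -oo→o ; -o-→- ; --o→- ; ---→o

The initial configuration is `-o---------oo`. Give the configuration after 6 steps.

oo-ooooooo-oo

---ooooooo-oo
oo-ooooooo-oo
oo-ooooooo-oo  (fixed point — unchanged through step 6)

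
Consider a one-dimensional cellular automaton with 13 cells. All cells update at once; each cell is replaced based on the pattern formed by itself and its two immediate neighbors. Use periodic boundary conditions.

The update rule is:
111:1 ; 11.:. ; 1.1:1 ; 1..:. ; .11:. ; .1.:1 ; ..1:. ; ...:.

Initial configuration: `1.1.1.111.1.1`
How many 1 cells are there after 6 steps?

2

.11111.1.111.
..111.111.1..
...1.1.1.11..
...111111....
....1111.....
.....11......
count of 1: 2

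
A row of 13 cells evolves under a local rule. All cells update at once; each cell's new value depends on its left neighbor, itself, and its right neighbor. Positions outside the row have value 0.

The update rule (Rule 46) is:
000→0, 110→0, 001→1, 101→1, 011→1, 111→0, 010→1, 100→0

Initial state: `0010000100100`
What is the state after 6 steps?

step 1: 0110001101100
step 2: 1100011011000
step 3: 1000110110000
step 4: 1001101100000
step 5: 1011011000000
step 6: 1110110000000

1110110000000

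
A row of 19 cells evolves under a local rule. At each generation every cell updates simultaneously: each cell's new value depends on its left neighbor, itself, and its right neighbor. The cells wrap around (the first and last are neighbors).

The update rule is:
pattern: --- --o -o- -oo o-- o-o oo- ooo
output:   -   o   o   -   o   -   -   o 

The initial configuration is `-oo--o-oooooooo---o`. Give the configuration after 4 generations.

--o-oo---o----oo---

---ooo--oooooo-o-oo
o-o-o-oo-oooo--o---
o-o-o-----oo-oooo-o
--o-oo---o----oo---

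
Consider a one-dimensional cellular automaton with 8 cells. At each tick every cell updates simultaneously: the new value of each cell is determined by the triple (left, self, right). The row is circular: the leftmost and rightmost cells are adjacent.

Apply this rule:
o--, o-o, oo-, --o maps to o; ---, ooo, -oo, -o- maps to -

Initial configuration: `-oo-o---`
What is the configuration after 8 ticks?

-oo-oo-o

tick 1: o-oo-o--
tick 2: -o-oo-oo
tick 3: o-o-oo-o
tick 4: oo-o-oo-
tick 5: -oo-o-oo
tick 6: o-oo-o-o
tick 7: oo-oo-o-
tick 8: -oo-oo-o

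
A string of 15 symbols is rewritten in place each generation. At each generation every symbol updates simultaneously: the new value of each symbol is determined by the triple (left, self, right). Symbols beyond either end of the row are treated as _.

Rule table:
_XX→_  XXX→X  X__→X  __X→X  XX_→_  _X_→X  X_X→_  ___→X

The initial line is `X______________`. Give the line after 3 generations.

X_XXXXXXXXXXX_X

XXXXXXXXXXXXXXX
_XXXXXXXXXXXXX_
X_XXXXXXXXXXX_X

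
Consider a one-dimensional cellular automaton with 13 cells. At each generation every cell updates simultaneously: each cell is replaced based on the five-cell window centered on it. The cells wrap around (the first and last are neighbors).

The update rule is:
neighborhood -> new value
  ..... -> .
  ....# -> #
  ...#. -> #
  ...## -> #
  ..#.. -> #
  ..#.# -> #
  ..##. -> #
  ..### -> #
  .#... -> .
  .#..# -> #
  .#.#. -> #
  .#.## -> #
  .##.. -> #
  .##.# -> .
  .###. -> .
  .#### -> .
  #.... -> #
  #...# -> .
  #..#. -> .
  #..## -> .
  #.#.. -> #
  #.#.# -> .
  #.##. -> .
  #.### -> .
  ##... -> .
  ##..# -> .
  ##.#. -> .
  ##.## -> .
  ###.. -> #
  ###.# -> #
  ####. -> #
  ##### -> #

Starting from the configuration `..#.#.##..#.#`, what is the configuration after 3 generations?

#.##.#.#..###
#.....###.#.#
#.#.###.#..#.

#.#.###.#..#.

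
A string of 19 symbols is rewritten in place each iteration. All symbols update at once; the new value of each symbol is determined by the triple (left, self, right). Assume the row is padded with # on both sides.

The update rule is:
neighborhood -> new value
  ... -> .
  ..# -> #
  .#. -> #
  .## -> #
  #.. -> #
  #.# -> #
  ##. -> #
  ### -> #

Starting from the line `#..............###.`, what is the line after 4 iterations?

iteration 1: ##............#####
iteration 2: ###..........######
iteration 3: ####........#######
iteration 4: #####......########

#####......########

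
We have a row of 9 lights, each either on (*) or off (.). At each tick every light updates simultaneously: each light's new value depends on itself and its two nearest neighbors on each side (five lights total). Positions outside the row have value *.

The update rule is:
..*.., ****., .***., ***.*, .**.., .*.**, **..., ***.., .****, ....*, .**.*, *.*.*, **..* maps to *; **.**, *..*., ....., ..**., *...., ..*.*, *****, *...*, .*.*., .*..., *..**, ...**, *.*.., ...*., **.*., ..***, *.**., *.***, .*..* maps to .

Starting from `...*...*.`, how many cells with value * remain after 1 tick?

*..*....*
count of *: 3

3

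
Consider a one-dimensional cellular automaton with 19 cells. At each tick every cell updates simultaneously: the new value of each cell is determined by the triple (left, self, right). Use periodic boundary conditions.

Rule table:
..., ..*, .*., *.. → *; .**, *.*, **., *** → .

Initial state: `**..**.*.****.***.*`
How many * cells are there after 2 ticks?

17

..**...*...........
**..***************
count of *: 17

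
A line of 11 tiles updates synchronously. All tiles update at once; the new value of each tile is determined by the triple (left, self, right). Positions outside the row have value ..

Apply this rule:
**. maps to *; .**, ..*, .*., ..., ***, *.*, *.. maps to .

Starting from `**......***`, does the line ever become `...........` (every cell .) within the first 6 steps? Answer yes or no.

yes

.*........*
...........
all cells are . at step 2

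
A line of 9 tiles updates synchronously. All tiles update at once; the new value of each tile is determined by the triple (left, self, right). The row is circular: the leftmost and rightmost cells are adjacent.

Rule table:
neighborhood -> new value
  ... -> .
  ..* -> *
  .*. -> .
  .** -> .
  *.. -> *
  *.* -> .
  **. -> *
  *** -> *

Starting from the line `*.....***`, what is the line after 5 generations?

generation 1: **...*.**
generation 2: ***.*...*
generation 3: ***..*.*.
generation 4: .****....
generation 5: *.****...

*.****...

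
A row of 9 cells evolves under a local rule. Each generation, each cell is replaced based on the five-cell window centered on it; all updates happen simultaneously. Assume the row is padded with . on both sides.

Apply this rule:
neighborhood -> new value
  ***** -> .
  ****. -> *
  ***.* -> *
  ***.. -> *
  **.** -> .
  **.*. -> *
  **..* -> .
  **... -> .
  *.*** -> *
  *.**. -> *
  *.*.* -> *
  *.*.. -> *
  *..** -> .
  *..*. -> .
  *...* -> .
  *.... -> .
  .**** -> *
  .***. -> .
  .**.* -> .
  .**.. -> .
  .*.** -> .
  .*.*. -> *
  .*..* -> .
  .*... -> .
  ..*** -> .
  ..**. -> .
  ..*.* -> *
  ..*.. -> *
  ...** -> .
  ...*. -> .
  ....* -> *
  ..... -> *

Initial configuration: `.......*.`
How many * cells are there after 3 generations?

4

******.*.
.*..****.
.*...***.
count of *: 4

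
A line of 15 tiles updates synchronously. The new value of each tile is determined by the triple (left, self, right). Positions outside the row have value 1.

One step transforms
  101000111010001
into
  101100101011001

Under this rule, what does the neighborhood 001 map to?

0

At position 5 the neighborhood is 001; the next row has 0 there.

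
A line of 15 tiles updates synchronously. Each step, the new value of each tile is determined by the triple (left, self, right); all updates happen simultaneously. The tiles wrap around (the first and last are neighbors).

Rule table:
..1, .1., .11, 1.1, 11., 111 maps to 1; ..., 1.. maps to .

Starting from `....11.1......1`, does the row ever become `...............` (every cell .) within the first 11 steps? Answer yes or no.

no

...11111.....11
..111111....111
.1111111...1111
11111111..11111
11111111.111111
111111111111111
111111111111111  (fixed point — unchanged through step 11)
step 11 is 111111111111111, still not uniform .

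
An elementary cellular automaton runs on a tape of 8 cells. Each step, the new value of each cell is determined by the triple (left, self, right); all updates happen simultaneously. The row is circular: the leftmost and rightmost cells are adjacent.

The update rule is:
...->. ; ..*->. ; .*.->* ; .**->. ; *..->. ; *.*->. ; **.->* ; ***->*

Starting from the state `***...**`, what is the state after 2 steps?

***....*
***.....

***.....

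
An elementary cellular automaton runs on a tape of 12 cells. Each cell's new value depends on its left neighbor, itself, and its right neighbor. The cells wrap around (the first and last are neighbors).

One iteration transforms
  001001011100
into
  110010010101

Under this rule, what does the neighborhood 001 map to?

At position 1 the neighborhood is 001; the next row has 1 there.

1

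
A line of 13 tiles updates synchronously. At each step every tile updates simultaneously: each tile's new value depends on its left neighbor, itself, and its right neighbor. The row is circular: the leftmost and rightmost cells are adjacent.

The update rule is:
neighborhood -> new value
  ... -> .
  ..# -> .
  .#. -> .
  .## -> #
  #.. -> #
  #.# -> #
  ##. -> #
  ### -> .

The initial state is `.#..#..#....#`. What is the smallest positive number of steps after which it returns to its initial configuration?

13

#.#..#..#....
.#.#..#..#...
..#.#..#..#..
...#.#..#..#.
....#.#..#..#
#....#.#..#..
.#....#.#..#.
..#....#.#..#
#..#....#.#..
.#..#....#.#.
..#..#....#.#
#..#..#....#.
.#..#..#....#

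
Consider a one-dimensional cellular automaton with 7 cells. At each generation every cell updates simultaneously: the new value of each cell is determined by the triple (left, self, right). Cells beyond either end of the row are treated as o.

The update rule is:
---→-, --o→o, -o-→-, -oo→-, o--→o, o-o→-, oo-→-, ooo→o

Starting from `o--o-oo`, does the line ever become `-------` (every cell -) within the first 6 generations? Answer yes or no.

yes

generation 1: -oo---o
generation 2: ---o-o-
generation 3: o-o----
generation 4: ---o--o
generation 5: o-o-oo-
generation 6: -------
all cells are - at generation 6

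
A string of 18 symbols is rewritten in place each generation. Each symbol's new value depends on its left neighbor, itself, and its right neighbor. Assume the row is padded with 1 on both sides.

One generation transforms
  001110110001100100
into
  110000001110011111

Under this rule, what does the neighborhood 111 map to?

At position 3 the neighborhood is 111; the next row has 0 there.

0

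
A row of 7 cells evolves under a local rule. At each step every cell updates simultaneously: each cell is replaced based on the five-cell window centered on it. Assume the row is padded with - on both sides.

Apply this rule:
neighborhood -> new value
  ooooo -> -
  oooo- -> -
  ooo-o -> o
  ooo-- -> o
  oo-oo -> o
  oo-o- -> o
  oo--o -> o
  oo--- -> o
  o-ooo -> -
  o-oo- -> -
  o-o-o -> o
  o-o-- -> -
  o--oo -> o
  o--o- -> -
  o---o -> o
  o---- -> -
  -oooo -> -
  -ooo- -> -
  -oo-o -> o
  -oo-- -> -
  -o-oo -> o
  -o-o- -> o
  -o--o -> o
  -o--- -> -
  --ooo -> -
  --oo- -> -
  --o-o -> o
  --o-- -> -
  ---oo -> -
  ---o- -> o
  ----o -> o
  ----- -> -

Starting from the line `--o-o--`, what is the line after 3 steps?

-o---o-

step 1: oooo---
step 2: ---oo--
step 3: -o---o-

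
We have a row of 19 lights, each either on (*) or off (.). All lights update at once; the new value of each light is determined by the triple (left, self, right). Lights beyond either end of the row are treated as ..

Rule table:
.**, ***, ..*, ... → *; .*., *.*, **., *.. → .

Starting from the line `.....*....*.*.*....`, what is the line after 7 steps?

*****..***......***
****..***..*******.
***..***..*******..
**..***..*******..*
*..***..*******..*.
..***..*******..*..
****..*******..*..*

****..*******..*..*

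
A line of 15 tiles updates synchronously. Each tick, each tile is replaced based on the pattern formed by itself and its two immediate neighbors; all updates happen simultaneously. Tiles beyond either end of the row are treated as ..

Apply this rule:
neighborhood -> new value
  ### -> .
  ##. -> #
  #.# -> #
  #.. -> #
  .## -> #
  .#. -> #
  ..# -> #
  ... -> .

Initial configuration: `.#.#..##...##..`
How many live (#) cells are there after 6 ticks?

#########.####.
#.......###..##
##.....##.#####
###...#####...#
#.##.##...##.##
########.######
count of #: 14

14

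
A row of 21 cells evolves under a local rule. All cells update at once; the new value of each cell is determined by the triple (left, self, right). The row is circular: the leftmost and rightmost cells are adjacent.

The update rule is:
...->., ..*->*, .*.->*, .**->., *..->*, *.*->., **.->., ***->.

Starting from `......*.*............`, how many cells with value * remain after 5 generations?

.....**.**...........
....*.....*..........
...***...***.........
..*...*.*...*........
.***.**.**.***.......
count of *: 10

10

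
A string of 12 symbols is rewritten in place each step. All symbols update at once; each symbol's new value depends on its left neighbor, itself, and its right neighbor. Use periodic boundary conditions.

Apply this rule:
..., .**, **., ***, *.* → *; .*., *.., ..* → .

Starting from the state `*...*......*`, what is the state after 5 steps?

*.*...****.*
**..*.******
**...*******
**.*.*******
***.********

***.********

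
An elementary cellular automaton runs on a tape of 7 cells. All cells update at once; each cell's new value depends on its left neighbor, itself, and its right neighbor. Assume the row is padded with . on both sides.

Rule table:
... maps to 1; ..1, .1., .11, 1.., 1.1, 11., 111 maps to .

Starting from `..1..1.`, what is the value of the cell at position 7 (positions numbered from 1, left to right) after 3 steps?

.

1......
..11111
1......
position 7 holds .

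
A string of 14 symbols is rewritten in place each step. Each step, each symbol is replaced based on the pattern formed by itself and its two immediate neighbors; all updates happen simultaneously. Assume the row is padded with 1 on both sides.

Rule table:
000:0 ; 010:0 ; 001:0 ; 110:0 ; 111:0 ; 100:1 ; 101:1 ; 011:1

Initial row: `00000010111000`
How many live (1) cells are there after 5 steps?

6

step 1: 10000001100100
step 2: 01000001010010
step 3: 10100000101001
step 4: 01010000010101
step 5: 10101000001011
count of 1: 6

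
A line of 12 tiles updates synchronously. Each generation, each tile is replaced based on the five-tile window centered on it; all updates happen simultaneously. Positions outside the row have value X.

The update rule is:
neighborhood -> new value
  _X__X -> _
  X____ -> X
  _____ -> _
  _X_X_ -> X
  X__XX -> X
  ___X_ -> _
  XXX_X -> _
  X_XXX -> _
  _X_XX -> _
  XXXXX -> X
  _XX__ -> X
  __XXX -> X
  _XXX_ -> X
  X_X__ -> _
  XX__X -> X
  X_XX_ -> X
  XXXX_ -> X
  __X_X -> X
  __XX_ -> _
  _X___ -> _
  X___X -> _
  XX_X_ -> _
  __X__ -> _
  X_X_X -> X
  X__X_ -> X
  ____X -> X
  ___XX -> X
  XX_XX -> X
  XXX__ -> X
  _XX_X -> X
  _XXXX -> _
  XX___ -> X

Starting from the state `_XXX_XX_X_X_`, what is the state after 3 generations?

generation 1: X_X_XXX_XXX_
generation 2: __X__X_X_X_X
generation 3: XX__XXXXXX__

XX__XXXXXX__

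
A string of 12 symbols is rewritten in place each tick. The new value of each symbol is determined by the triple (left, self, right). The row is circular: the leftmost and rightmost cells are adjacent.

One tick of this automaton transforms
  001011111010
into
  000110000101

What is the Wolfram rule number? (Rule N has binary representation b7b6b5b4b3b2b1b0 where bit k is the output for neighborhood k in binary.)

position 5: 111 → 0  (bit 7 = 0)
position 8: 110 → 0  (bit 6 = 0)
position 3: 101 → 1  (bit 5 = 1)
position 11: 100 → 1  (bit 4 = 1)
position 4: 011 → 1  (bit 3 = 1)
position 2: 010 → 0  (bit 2 = 0)
position 1: 001 → 0  (bit 1 = 0)
position 0: 000 → 0  (bit 0 = 0)
bits b7..b0 = 00111000 = 56

56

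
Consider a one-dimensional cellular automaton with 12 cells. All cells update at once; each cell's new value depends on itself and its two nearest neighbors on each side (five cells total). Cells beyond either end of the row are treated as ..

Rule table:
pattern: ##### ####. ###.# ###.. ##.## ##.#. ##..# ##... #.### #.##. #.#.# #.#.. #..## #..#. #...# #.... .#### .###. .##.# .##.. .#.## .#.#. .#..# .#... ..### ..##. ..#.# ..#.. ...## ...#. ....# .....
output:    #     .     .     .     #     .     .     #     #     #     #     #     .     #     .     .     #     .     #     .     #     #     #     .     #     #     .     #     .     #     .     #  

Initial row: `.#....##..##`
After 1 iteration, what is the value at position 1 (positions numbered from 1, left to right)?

##....#...#.
position 1 holds #

#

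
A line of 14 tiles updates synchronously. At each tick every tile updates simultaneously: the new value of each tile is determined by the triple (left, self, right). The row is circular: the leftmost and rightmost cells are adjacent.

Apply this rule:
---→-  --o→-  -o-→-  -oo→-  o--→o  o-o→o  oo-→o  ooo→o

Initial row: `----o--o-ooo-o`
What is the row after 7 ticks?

o----o--o-ooo-
-o----o--o-ooo
o-o----o--o-oo
oo-o----o--o-o
ooo-o----o--o-
-ooo-o----o--o
o-ooo-o----o--

o-ooo-o----o--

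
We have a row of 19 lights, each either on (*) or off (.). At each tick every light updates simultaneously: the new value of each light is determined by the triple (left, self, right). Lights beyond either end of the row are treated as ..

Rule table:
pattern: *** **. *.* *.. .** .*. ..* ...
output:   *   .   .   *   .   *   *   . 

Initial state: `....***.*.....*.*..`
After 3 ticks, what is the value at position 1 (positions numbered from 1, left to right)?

.

tick 1: ...*.*..**...**.**.
tick 2: ..**.***..*.*.....*
tick 3: .*....*.***.**...**
position 1 holds .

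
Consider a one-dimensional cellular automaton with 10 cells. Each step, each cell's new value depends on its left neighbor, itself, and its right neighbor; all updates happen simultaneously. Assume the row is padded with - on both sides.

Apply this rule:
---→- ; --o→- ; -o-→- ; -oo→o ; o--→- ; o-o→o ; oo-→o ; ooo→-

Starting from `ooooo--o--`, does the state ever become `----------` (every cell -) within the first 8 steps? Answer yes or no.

o---o-----
----------
all cells are - at step 2

yes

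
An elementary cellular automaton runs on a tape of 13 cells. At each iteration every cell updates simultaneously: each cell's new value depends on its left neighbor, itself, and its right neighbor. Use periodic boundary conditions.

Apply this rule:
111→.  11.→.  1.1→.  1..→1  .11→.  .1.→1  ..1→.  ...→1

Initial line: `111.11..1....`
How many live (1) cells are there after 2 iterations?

7

iteration 1: ......1.1111.
iteration 2: 11111.1.....1
count of 1: 7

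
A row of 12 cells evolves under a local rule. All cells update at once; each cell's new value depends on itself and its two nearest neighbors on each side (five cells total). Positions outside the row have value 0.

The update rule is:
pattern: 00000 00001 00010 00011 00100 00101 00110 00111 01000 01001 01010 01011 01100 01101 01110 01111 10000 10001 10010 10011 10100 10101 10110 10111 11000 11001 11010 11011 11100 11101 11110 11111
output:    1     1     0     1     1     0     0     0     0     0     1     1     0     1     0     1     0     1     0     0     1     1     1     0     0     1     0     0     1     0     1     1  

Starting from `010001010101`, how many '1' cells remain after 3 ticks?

8

010100111111
001100011111
110001101111
count of 1: 8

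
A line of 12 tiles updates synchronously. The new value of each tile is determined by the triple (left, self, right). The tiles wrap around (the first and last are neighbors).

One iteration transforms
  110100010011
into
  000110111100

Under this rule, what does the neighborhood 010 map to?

At position 3 the neighborhood is 010; the next row has 1 there.

1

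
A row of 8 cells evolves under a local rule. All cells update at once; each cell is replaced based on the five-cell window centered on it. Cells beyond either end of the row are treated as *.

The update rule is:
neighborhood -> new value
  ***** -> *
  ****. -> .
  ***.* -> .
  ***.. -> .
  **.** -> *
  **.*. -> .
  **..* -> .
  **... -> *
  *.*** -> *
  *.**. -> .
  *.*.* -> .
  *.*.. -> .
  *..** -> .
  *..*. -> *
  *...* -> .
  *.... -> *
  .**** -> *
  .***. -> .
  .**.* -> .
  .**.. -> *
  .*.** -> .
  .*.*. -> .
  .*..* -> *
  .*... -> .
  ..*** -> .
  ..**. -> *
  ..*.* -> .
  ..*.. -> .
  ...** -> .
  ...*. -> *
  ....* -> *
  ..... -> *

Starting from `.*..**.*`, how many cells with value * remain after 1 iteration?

..*.*.**
count of *: 4

4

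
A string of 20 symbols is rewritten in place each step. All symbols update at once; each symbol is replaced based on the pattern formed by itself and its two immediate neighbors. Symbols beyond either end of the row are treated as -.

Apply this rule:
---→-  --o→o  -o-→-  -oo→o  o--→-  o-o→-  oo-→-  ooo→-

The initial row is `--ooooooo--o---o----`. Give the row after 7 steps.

-oo-------o---o-----
oo-------o---o------
o-------o---o-------
-------o---o--------
------o---o---------
-----o---o----------
----o---o-----------

----o---o-----------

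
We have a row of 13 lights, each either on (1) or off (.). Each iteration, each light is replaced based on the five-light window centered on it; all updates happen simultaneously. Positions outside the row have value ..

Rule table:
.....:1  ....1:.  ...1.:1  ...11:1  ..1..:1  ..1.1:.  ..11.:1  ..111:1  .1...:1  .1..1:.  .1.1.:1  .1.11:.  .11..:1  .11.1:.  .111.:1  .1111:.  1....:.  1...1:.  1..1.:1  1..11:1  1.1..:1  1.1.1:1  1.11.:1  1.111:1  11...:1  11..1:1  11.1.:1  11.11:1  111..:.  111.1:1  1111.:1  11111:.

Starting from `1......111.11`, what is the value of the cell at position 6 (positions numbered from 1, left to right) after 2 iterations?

11.11.1111111
1.11.11....1.
position 6 holds 1

1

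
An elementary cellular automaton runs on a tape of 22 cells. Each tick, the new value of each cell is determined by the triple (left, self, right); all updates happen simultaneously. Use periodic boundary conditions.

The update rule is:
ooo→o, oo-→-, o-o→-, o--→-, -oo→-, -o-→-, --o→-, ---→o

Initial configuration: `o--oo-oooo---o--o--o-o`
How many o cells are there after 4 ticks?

14

-------oo--o----------
oooooo-------ooooooooo
ooooo--ooooo--oooooooo
oooo----ooo----ooooooo
count of o: 14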